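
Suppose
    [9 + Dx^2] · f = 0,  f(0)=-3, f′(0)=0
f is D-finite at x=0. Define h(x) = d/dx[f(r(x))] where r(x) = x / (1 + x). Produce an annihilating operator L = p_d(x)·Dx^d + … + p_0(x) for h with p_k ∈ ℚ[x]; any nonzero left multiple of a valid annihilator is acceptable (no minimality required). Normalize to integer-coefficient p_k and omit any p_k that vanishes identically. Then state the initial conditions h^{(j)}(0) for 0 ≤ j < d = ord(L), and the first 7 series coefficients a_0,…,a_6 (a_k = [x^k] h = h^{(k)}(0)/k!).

f: a_k = -3, 0, 27/2, 0, -81/8, 0, 243/80, …
h₀=f(r): pull back L_f along r ⇒ L₀.
h₀' ⇒ L via d/dx closure of L₀.
L = (15 + 12·x + 6·x^2) + (6 + 18·x + 18·x^2 + 6·x^3)·Dx + (1 + 4·x + 6·x^2 + 4·x^3 + x^4)·Dx^2  (order 2).
h: a_k = 0, 27, -81, 243/2, -135/2, -7371/40, 28917/40, …
ICs: h(0) = 0, h′(0) = 27.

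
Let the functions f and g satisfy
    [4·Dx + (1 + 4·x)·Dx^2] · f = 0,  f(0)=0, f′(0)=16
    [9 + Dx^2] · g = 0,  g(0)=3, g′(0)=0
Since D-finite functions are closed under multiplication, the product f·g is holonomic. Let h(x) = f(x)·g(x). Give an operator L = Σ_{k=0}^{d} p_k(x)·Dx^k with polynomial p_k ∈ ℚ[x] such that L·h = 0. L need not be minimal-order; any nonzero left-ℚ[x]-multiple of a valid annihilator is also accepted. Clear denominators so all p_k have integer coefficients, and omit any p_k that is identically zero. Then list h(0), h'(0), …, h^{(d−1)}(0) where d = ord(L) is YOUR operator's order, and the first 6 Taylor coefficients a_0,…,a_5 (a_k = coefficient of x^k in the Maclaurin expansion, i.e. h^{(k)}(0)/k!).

f: a_k = 0, 16, -32, 256/3, -256, 4096/5, …
g: a_k = 3, 0, -27/2, 0, 81/8, 0, …
L₀ := L_f ⊗_s L_g (sym. prod.), ord ≤ 4.
L = (-2043 - 1296·x + 44064·x^2 + 186624·x^3 + 186624·x^4) + (72 + 5472·x + 31104·x^2 + 41472·x^3)·Dx + (-182 + 864·x + 12096·x^2 + 41472·x^3 + 41472·x^4)·Dx^2 + (8 + 608·x + 3456·x^2 + 4608·x^3)·Dx^3 + (5 + 112·x + 800·x^2 + 2304·x^3 + 2304·x^4)·Dx^4  (order 4).
h: a_k = 0, 48, -96, 40, -336, 7338/5, …
ICs: h(0) = 0, h′(0) = 48, h′′(0) = -192, h′′′(0) = 240.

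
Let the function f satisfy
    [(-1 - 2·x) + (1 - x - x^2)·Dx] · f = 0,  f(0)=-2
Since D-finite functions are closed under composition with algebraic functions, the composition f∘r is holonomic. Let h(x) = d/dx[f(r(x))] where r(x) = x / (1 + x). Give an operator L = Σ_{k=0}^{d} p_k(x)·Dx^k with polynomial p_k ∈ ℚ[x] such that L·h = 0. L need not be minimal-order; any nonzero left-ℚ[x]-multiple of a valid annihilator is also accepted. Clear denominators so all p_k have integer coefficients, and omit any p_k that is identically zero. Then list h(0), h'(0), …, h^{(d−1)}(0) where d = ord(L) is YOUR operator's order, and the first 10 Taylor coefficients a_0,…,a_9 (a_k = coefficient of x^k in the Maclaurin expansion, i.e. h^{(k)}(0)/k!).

f: a_k = -2, -2, -4, -6, -10, -16, -26, -42, -68, -110, …
Substitute x→r, Dx→(1/r')Dx; clear ⇒ L₀.
h₀' ⇒ L via d/dx closure of L₀.
L = (2 + 6·x + 12·x^2 + 6·x^3) + (-1 - 5·x - 6·x^2 + x^3 + 3·x^4)·Dx  (order 1).
h: a_k = -2, -4, 0, -8, 10, -24, 42, -80, 144, -260, …
ICs: h(0) = -2.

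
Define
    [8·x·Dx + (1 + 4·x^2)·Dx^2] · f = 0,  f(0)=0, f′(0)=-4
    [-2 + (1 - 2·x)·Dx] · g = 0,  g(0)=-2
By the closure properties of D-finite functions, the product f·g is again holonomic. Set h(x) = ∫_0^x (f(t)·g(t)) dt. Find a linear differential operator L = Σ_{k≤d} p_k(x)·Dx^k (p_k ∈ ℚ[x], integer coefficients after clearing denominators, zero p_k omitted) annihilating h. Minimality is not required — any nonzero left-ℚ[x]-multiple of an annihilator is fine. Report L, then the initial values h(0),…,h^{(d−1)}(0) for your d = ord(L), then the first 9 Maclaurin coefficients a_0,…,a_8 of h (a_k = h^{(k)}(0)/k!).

L = 16·x·Dx + (4 - 8·x + 32·x^2)·Dx^2 + (-1 + 2·x - 4·x^2 + 8·x^3)·Dx^3  (order 3).
h: a_k = 0, 0, 4, 16/3, 16/3, 128/15, 832/45, 3328/105, 4864/105, …
ICs: h(0) = 0, h′(0) = 0, h′′(0) = 8.

f: a_k = 0, -4, 0, 16/3, 0, -64/5, 0, 256/7, 0, …
g: a_k = -2, -4, -8, -16, -32, -64, -128, -256, -512, …
Product ⇒ symmetric product L₀, ord ≤ 2.
h=∫h₀ ⇒ L = L₀·Dx.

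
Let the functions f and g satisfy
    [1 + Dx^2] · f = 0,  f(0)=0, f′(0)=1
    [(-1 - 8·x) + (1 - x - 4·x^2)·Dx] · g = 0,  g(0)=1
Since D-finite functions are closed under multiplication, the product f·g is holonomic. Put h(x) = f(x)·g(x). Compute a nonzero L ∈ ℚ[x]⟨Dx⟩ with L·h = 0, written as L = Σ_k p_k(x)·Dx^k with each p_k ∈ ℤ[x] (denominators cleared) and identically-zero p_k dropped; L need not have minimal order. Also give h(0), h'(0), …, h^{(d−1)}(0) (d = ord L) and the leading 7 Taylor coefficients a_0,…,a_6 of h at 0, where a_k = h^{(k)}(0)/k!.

L = (7 + x + 4·x^2) + (2 + 16·x)·Dx + (-1 + x + 4·x^2)·Dx^2  (order 2).
h: a_k = 0, 1, 1, 29/6, 53/6, 1127/40, 7621/120, …
ICs: h(0) = 0, h′(0) = 1.

f: a_k = 0, 1, 0, -1/6, 0, 1/120, 0, …
g: a_k = 1, 1, 5, 9, 29, 65, 181, …
Sym-product of L_f,L_g gives L₀ (≤ ord 2).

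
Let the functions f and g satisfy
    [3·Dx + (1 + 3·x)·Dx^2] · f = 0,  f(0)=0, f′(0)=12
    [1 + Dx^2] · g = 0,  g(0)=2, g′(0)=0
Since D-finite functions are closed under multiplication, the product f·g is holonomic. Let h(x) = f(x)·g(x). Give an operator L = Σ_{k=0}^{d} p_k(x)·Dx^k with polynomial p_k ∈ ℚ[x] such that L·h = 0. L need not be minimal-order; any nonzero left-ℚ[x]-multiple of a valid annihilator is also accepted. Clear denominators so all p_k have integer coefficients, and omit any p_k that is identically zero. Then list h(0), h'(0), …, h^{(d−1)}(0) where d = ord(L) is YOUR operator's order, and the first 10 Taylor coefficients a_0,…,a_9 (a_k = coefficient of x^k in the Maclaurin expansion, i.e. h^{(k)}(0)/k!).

f: a_k = 0, 12, -18, 36, -81, 972/5, -486, 8748/7, -6561/2, 8748, …
g: a_k = 2, 0, -1, 0, 1/12, 0, -1/360, 0, 1/20160, 0, …
f·g: L₀ = L_f ⊗_s L_g, ord ≤ 2·2.
L = (-203 - 222·x - 189·x^2 + 432·x^3 + 324·x^4) + (-84 - 108·x + 648·x^2 + 648·x^3)·Dx + (-208 - 228·x - 54·x^2 + 864·x^3 + 648·x^4)·Dx^2 + (-84 - 108·x + 648·x^2 + 648·x^3)·Dx^3 + (-5 - 6·x + 135·x^2 + 432·x^3 + 324·x^4)·Dx^4  (order 4).
h: a_k = 0, 24, -36, 60, -144, 1769/5, -1785/2, 484679/210, -60817/10, 27320809/1680, …
ICs: h(0) = 0, h′(0) = 24, h′′(0) = -72, h′′′(0) = 360.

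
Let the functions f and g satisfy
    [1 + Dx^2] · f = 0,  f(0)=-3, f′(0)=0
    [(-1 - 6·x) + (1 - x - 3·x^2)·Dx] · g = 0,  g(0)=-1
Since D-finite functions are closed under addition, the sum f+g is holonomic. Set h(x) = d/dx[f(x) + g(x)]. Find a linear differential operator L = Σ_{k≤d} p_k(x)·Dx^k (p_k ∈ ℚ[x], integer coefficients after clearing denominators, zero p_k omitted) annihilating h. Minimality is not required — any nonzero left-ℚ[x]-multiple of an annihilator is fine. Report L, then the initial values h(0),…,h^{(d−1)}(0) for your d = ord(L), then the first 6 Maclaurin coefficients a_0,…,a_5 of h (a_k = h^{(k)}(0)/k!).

L = (464 + 2522·x + 8618·x^2 + 6330·x^3 + 9630·x^4 + 486·x^5 + 486·x^6) + (-43 - 249·x + 114·x^2 + 559·x^3 + 1500·x^4 + 1863·x^5 + 189·x^6 + 162·x^7)·Dx + (464 + 2522·x + 8618·x^2 + 6330·x^3 + 9630·x^4 + 486·x^5 + 486·x^6)·Dx^2 + (-43 - 249·x + 114·x^2 + 559·x^3 + 1500·x^4 + 1863·x^5 + 189·x^6 + 162·x^7)·Dx^3  (order 3).
h: a_k = -1, -5, -21, -153/2, -200, -23279/40, …
ICs: h(0) = -1, h′(0) = -5, h′′(0) = -42.

f: a_k = -3, 0, 3/2, 0, -1/8, 0, …
g: a_k = -1, -1, -4, -7, -19, -40, …
L₀ := lclm(L_f,L_g); ord L₀ ≤ 2+1.
h₀' ⇒ L via d/dx closure of L₀.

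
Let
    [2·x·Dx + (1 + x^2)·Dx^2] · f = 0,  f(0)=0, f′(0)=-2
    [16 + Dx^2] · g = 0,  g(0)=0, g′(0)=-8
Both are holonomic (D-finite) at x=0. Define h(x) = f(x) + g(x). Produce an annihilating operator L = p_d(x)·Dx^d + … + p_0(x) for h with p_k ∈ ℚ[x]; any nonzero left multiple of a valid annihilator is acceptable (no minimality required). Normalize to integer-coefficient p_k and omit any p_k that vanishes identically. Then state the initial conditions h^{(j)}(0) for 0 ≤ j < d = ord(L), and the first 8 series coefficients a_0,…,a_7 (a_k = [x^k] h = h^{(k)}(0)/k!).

f: a_k = 0, -2, 0, 2/3, 0, -2/5, 0, 2/7, …
g: a_k = 0, -8, 0, 64/3, 0, -256/15, 0, 2048/315, …
h₀=f+g: left-lcm gives L₀, ord ≤ 4.
L = (64·x + 704·x^3 + 256·x^5)·Dx + (112 + 416·x^2 + 432·x^4 + 128·x^6)·Dx^2 + (4·x + 44·x^3 + 16·x^5)·Dx^3 + (7 + 26·x^2 + 27·x^4 + 8·x^6)·Dx^4  (order 4).
h: a_k = 0, -10, 0, 22, 0, -262/15, 0, 2138/315, …
ICs: h(0) = 0, h′(0) = -10, h′′(0) = 0, h′′′(0) = 132.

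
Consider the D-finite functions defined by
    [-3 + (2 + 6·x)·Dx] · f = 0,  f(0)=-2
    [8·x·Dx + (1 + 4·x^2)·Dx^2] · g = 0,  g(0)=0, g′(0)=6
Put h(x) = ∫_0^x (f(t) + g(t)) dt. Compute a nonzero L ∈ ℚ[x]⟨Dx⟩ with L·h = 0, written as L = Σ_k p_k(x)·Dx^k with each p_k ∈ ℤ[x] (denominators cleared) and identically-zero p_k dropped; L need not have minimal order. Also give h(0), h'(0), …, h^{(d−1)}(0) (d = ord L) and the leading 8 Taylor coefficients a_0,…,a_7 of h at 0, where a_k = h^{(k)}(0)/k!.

f: a_k = -2, -3, 9/4, -27/8, 405/64, -1701/128, 15309/512, -72171/1024, …
g: a_k = 0, 6, 0, -8, 0, 96/5, 0, -384/7, …
Sum ⇒ L₀ = lclm(L_f,L_g) in ℚ(x)⟨Dx⟩.
∫: right-multiply L₀ by Dx.
L = (-48 - 360·x + 576·x^2 + 864·x^3)·Dx^2 + (-59 - 192·x - 120·x^2 + 2304·x^3 + 3024·x^4)·Dx^3 + (-6 + 14·x + 144·x^2 + 272·x^3 + 672·x^4 + 864·x^5)·Dx^4  (order 4).
h: a_k = 0, -2, 3/2, 3/4, -91/32, 81/64, 1261/1280, 2187/512, …
ICs: h(0) = 0, h′(0) = -2, h′′(0) = 3, h′′′(0) = 9/2.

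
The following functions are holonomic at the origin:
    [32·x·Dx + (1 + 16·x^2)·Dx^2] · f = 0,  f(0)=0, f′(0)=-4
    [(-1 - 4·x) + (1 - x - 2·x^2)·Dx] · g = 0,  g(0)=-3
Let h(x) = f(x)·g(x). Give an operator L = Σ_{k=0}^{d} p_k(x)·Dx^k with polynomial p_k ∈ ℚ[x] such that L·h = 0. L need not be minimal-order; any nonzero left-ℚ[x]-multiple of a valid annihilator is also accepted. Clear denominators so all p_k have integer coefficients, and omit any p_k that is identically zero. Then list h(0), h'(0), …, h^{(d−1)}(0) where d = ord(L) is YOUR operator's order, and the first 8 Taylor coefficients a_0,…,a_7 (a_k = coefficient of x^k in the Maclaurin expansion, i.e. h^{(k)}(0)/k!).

f: a_k = 0, -4, 0, 64/3, 0, -1024/5, 0, 16384/7, …
g: a_k = -3, -3, -9, -15, -33, -63, -129, -255, …
Product ⇒ symmetric product L₀, ord ≤ 2.
L = (4 + 32·x + 192·x^2) + (2 - 24·x + 64·x^2 + 192·x^3)·Dx + (-1 + x - 14·x^2 + 16·x^3 + 32·x^4)·Dx^2  (order 2).
h: a_k = 0, 12, 12, -28, -4, 2772/5, 2732/5, -187828/35, …
ICs: h(0) = 0, h′(0) = 12.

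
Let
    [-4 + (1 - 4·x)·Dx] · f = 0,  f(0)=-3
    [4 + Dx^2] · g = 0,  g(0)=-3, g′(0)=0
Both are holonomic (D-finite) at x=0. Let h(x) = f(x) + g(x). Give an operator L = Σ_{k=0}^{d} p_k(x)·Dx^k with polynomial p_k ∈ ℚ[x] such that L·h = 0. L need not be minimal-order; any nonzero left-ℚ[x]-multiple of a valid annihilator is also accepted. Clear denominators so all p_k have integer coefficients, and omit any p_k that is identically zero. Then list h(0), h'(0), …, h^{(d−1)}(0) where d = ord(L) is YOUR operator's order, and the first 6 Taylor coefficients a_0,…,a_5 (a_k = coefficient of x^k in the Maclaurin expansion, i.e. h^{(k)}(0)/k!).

L = (400 - 128·x + 256·x^2) + (-36 + 176·x - 192·x^2 + 256·x^3)·Dx + (100 - 32·x + 64·x^2)·Dx^2 + (-9 + 44·x - 48·x^2 + 64·x^3)·Dx^3  (order 3).
h: a_k = -6, -12, -42, -192, -770, -3072, …
ICs: h(0) = -6, h′(0) = -12, h′′(0) = -84.

f: a_k = -3, -12, -48, -192, -768, -3072, …
g: a_k = -3, 0, 6, 0, -2, 0, …
Weyl lclm of L_f,L_g ⇒ L₀ (ord ≤ 3).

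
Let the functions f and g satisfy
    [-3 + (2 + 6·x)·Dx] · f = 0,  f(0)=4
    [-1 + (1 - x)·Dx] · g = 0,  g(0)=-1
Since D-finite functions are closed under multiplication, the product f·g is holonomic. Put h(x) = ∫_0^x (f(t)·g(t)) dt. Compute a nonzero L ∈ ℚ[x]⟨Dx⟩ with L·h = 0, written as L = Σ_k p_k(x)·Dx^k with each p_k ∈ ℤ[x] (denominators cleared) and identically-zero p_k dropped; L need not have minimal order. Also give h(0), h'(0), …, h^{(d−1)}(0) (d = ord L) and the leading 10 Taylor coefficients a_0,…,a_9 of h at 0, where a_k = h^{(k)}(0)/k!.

L = (5 + 3·x)·Dx + (-2 - 4·x + 6·x^2)·Dx^2  (order 2).
h: a_k = 0, -4, -5, -11/6, -49/16, 13/160, -1675/384, 8609/1792, -54953/4096, 1935421/73728, …
ICs: h(0) = 0, h′(0) = -4.

f: a_k = 4, 6, -9/2, 27/4, -405/32, 1701/64, -15309/256, 72171/512, -2814669/8192, 14073345/16384, …
g: a_k = -1, -1, -1, -1, -1, -1, -1, -1, -1, -1, …
h₀=f·g: eliminate ⇒ L₀, order ≤ 1·1.
h=∫₀ˣh₀: take L = L₀·Dx.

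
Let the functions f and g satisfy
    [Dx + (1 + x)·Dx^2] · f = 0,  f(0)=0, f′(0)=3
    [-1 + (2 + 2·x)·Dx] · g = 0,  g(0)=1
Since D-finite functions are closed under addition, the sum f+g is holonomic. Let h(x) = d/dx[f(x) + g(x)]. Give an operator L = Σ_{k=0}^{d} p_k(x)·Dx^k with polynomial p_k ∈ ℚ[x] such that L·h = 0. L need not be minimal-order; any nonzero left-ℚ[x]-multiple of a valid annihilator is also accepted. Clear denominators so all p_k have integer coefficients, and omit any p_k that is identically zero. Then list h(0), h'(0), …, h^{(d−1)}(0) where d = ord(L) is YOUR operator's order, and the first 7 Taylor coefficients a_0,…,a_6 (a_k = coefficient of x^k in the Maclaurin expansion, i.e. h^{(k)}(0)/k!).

f: a_k = 0, 3, -3/2, 1, -3/4, 3/5, -1/2, …
g: a_k = 1, 1/2, -1/8, 1/16, -5/128, 7/256, -21/1024, …
h₀=f+g: left-lcm gives L₀, ord ≤ 3.
Derive L from L₀ (diff closure).
L = 1 + (5 + 5·x)·Dx + (2 + 4·x + 2·x^2)·Dx^2  (order 2).
h: a_k = 7/2, -13/4, 51/16, -101/32, 803/256, -1599/512, 6375/2048, …
ICs: h(0) = 7/2, h′(0) = -13/4.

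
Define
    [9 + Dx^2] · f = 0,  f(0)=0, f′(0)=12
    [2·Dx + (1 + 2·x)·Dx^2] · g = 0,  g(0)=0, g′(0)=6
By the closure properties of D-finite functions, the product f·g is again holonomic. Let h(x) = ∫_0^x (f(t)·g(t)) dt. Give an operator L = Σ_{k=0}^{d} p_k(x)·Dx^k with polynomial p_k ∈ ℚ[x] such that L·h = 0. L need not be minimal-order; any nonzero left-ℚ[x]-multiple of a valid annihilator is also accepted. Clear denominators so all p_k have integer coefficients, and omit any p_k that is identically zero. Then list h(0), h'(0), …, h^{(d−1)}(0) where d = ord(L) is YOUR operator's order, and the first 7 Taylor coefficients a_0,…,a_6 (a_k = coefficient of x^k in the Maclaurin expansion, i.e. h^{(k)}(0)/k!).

L = (63 + 1053·x + 3969·x^2 + 5832·x^3 + 2916·x^4)·Dx + (63 + 450·x + 972·x^2 + 648·x^3)·Dx^2 + (25 + 270·x + 918·x^2 + 1296·x^3 + 648·x^4)·Dx^3 + (7 + 50·x + 108·x^2 + 72·x^3)·Dx^4 + (2 + 17·x + 53·x^2 + 72·x^3 + 36·x^4)·Dx^5  (order 5).
h: a_k = 0, 0, 0, 24, -18, -12/5, -6, …
ICs: h(0) = 0, h′(0) = 0, h′′(0) = 0, h′′′(0) = 144, h′′′′(0) = -432.

f: a_k = 0, 12, 0, -18, 0, 81/10, 0, …
g: a_k = 0, 6, -6, 8, -12, 96/5, -32, …
f·g: L₀ = L_f ⊗_s L_g, ord ≤ 2·2.
h=∫h₀ ⇒ L = L₀·Dx.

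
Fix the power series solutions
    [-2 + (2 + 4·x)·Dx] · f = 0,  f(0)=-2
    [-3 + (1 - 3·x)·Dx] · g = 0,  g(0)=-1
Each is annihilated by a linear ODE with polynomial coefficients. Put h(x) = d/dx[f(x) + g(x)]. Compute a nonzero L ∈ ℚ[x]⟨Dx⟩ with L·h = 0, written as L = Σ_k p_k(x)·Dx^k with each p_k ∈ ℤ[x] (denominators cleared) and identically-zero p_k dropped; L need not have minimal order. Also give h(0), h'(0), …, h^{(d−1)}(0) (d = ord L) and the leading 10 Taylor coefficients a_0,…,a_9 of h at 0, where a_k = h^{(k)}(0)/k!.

f: a_k = -2, -2, 1, -1, 5/4, -7/4, 21/8, -33/8, 429/64, -715/64, …
g: a_k = -1, -3, -9, -27, -81, -243, -729, -2187, -6561, -19683, …
Sum ⇒ L₀ = lclm(L_f,L_g) in ℚ(x)⟨Dx⟩.
h₀' ⇒ L via d/dx closure of L₀.
L = (-72 - 54·x) + (-51 - 234·x - 189·x^2)·Dx + (7 + 2·x - 51·x^2 - 54·x^3)·Dx^2  (order 2).
h: a_k = -5, -16, -84, -319, -4895/4, -17433/4, -122703/8, -419475/8, -11343843/64, -37779205/64, …
ICs: h(0) = -5, h′(0) = -16.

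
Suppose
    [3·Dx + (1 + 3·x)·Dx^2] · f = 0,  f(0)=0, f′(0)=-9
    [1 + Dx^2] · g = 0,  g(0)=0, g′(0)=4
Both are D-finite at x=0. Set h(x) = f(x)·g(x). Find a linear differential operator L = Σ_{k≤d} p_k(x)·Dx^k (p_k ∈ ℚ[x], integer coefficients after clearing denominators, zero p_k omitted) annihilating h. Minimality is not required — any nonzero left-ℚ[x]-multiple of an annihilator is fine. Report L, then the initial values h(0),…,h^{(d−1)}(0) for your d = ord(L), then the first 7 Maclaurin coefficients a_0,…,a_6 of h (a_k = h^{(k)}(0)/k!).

L = (-203 - 222·x - 189·x^2 + 432·x^3 + 324·x^4) + (-84 - 108·x + 648·x^2 + 648·x^3)·Dx + (-208 - 228·x - 54·x^2 + 864·x^3 + 648·x^4)·Dx^2 + (-84 - 108·x + 648·x^2 + 648·x^3)·Dx^3 + (-5 - 6·x + 135·x^2 + 432·x^3 + 324·x^4)·Dx^4  (order 4).
h: a_k = 0, 0, -36, 54, -102, 234, -1131/2, …
ICs: h(0) = 0, h′(0) = 0, h′′(0) = -72, h′′′(0) = 324.

f: a_k = 0, -9, 27/2, -27, 243/4, -729/5, 729/2, …
g: a_k = 0, 4, 0, -2/3, 0, 1/30, 0, …
f·g: L₀ = L_f ⊗_s L_g, ord ≤ 2·2.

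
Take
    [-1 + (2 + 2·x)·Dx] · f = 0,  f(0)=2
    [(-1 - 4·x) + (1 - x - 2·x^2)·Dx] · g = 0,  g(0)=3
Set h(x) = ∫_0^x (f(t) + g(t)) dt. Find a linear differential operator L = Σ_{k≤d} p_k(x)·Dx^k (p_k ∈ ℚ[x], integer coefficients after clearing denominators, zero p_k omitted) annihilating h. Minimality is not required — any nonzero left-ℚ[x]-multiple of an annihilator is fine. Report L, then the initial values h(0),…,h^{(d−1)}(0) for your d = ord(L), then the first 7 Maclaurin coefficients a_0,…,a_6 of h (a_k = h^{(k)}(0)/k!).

f: a_k = 2, 1, -1/4, 1/8, -5/64, 7/128, -21/512, …
g: a_k = 3, 3, 9, 15, 33, 63, 129, …
h₀=f+g: left-lcm gives L₀, ord ≤ 2.
Integrate: L := L₀·Dx.
L = (13 + 26·x + 40·x^2)·Dx + (-25 - 69·x - 144·x^2 - 100·x^3)·Dx^2 + (2 + 20·x - 6·x^2 - 64·x^3 - 40·x^4)·Dx^3  (order 3).
h: a_k = 0, 5, 2, 35/12, 121/32, 2107/320, 8071/768, …
ICs: h(0) = 0, h′(0) = 5, h′′(0) = 4.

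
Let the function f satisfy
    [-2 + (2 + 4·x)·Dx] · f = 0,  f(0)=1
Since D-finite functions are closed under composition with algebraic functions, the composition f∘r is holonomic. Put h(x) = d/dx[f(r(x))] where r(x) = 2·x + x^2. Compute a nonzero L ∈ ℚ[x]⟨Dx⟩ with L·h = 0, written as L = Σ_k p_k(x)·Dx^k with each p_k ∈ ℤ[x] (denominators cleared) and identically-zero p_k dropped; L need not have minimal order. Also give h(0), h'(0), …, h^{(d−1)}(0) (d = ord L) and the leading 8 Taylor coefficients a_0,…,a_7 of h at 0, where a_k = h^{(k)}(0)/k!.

L = -1 + (-1 - 5·x - 6·x^2 - 2·x^3)·Dx  (order 1).
h: a_k = 2, -2, 6, -18, 55, -171, 539, -1717, …
ICs: h(0) = 2.

f: a_k = 1, 1, -1/2, 1/2, -5/8, 7/8, -21/16, 33/16, …
f∘r: x↦r, Dx↦Dx/r' in L_f ⇒ L₀.
Differentiate: ansatz ord ≤ ord L₀ ⇒ L.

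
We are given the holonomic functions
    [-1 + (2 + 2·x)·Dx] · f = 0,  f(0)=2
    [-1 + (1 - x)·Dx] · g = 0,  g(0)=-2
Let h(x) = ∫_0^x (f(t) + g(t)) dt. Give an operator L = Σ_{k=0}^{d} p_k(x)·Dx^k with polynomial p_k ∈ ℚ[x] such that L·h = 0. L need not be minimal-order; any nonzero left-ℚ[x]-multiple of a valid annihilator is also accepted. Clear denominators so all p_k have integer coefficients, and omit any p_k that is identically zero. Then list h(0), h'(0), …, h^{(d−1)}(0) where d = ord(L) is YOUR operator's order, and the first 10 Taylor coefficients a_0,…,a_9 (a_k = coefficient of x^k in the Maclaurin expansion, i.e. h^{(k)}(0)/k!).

f: a_k = 2, 1, -1/4, 1/8, -5/64, 7/128, -21/512, 33/1024, -429/16384, 715/32768, …
g: a_k = -2, -2, -2, -2, -2, -2, -2, -2, -2, -2, …
Sum ⇒ L₀ = lclm(L_f,L_g) in ℚ(x)⟨Dx⟩.
∫: right-multiply L₀ by Dx.
L = (5 + 3·x)·Dx + (-9 - 14·x - 9·x^2)·Dx^2 + (2 + 6·x - 2·x^2 - 6·x^3)·Dx^3  (order 3).
h: a_k = 0, 0, -1/2, -3/4, -15/32, -133/320, -83/256, -1045/3584, -2015/8192, -33197/147456, …
ICs: h(0) = 0, h′(0) = 0, h′′(0) = -1.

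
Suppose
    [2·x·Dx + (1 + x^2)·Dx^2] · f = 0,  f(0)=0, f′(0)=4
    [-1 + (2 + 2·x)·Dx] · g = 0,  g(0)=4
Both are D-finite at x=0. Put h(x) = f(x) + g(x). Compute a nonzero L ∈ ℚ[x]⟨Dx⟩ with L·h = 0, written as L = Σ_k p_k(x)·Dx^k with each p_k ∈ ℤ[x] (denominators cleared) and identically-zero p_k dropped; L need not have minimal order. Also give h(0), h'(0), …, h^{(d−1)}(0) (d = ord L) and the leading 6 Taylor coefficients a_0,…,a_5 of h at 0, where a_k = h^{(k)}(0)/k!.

f: a_k = 0, 4, 0, -4/3, 0, 4/5, …
g: a_k = 4, 2, -1/2, 1/4, -5/32, 7/64, …
Sum ⇒ L₀ = lclm(L_f,L_g) in ℚ(x)⟨Dx⟩.
L = (-4 - 10·x + 12·x^2 + 6·x^3)·Dx + (-11 - 16·x + 10·x^2 + 48·x^3 + 21·x^4)·Dx^2 + (-2 + 6·x + 12·x^2 + 12·x^3 + 14·x^4 + 6·x^5)·Dx^3  (order 3).
h: a_k = 4, 6, -1/2, -13/12, -5/32, 291/320, …
ICs: h(0) = 4, h′(0) = 6, h′′(0) = -1.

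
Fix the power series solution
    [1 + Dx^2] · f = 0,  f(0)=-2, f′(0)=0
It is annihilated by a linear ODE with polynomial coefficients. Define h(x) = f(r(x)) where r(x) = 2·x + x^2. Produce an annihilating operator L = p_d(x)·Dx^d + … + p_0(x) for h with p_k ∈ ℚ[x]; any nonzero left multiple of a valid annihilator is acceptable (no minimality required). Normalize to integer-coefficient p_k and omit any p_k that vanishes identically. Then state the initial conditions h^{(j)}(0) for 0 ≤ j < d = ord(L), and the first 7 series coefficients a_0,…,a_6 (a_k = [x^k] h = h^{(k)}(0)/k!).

L = (4 + 12·x + 12·x^2 + 4·x^3) - Dx + (1 + x)·Dx^2  (order 2).
h: a_k = -2, 0, 4, 4, -1/3, -8/3, -82/45, …
ICs: h(0) = -2, h′(0) = 0.

f: a_k = -2, 0, 1, 0, -1/12, 0, 1/360, …
f∘r: x↦r, Dx↦Dx/r' in L_f ⇒ L₀.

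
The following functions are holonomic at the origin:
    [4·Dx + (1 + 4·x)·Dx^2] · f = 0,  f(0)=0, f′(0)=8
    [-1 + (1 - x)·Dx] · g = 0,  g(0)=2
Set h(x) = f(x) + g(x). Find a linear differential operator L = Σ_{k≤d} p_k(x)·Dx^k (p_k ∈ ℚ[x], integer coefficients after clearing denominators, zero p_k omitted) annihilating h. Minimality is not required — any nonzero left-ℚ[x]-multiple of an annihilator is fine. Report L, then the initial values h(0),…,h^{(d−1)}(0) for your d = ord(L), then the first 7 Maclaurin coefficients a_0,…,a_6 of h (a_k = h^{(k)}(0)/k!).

f: a_k = 0, 8, -16, 128/3, -128, 2048/5, -4096/3, …
g: a_k = 2, 2, 2, 2, 2, 2, 2, …
Sum ⇒ L₀ = lclm(L_f,L_g) in ℚ(x)⟨Dx⟩.
L = (-44 - 16·x)·Dx + (13 - 56·x - 32·x^2)·Dx^2 + (3 + 11·x - 6·x^2 - 8·x^3)·Dx^3  (order 3).
h: a_k = 2, 10, -14, 134/3, -126, 2058/5, -4090/3, …
ICs: h(0) = 2, h′(0) = 10, h′′(0) = -28.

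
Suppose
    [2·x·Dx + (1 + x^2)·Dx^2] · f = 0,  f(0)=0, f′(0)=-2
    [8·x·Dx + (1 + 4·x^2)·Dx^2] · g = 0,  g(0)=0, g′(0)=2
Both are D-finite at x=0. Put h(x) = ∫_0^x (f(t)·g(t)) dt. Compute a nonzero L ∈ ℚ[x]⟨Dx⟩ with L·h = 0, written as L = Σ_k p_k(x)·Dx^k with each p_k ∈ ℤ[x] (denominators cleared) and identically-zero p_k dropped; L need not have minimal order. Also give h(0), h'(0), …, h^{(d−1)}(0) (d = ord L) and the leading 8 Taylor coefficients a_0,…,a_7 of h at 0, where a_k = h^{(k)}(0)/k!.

f: a_k = 0, -2, 0, 2/3, 0, -2/5, 0, 2/7, …
g: a_k = 0, 2, 0, -8/3, 0, 32/5, 0, -128/7, …
Sym-product of L_f,L_g gives L₀ (≤ ord 4).
Integrate: L := L₀·Dx.
L = (-96·x - 800·x^3 - 1024·x^5 + 640·x^7 + 1536·x^9)·Dx^2 + (-20 - 412·x^2 - 1440·x^4 - 896·x^6 + 2240·x^8 + 2304·x^10)·Dx^3 + (-40·x - 280·x^3 - 480·x^5 + 272·x^7 + 1280·x^9 + 768·x^11)·Dx^4 + (-1 - 10·x^2 - 29·x^4 + 116·x^8 + 160·x^10 + 64·x^12)·Dx^5  (order 5).
h: a_k = 0, 0, 0, -4/3, 0, 4/3, 0, -692/315, …
ICs: h(0) = 0, h′(0) = 0, h′′(0) = 0, h′′′(0) = -8, h′′′′(0) = 0.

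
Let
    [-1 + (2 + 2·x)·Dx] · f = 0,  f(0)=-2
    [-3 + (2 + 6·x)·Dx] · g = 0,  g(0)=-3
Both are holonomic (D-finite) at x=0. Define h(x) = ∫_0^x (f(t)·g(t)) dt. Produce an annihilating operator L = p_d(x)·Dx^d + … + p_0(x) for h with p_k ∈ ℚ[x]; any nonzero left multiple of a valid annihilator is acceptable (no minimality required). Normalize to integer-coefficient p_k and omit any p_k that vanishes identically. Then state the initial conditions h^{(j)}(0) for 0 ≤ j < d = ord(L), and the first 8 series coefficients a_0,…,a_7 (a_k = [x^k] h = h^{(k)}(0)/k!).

f: a_k = -2, -1, 1/4, -1/8, 5/64, -7/128, 21/512, -33/1024, …
g: a_k = -3, -9/2, 27/8, -81/16, 1215/128, -5103/256, 45927/1024, -216513/2048, …
L₀ := L_f ⊗_s L_g (sym. prod.), ord ≤ 1.
h=∫₀ˣh₀: take L = L₀·Dx.
L = (-2 - 3·x)·Dx + (1 + 4·x + 3·x^2)·Dx^2  (order 2).
h: a_k = 0, 6, 6, -1, 3/2, -51/20, 19/4, -531/56, …
ICs: h(0) = 0, h′(0) = 6.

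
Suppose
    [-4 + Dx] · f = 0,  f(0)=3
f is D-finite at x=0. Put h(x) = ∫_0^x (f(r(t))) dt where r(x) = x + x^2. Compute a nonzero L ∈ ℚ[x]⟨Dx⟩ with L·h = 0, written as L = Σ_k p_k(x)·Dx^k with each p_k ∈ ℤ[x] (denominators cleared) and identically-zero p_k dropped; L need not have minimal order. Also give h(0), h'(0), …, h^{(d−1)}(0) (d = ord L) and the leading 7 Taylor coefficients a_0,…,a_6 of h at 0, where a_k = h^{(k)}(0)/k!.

f: a_k = 3, 12, 24, 32, 32, 128/5, 256/15, …
Substitute x→r, Dx→(1/r')Dx; clear ⇒ L₀.
Integrate: L := L₀·Dx.
L = (-4 - 8·x)·Dx + Dx^2  (order 2).
h: a_k = 0, 3, 6, 12, 20, 152/5, 208/5, …
ICs: h(0) = 0, h′(0) = 3.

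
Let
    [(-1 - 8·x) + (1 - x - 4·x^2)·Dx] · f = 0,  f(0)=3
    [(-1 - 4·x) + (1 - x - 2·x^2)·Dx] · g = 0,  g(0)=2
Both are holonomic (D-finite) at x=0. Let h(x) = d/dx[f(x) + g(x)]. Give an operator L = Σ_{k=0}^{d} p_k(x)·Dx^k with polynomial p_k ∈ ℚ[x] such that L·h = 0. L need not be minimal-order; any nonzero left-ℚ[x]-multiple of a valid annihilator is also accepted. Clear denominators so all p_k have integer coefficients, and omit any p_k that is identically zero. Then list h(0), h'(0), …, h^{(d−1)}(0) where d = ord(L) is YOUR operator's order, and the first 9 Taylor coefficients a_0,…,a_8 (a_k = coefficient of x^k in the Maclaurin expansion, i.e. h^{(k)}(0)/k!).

f: a_k = 3, 3, 15, 27, 87, 195, 543, 1323, 3495, …
g: a_k = 2, 2, 6, 10, 22, 42, 86, 170, 342, …
f+g: L₀ = lclm(L_f,L_g), ord ≤ 1+1.
h=h₀': d/dx-closure on L₀ ⇒ L.
L = (-6 - 336·x - 480·x^2 - 1824·x^3 - 3864·x^4 - 6528·x^5 + 2304·x^6) + (6 + 66·x + 156·x^2 + 168·x^3 + 162·x^4 - 3768·x^5 - 3456·x^6 + 1536·x^7)·Dx + (-1 + 2·x - 13·x^2 - 28·x^3 + 222·x^4 + 134·x^5 - 612·x^6 - 320·x^7 + 192·x^8)·Dx^2  (order 2).
h: a_k = 5, 42, 111, 436, 1185, 3774, 10451, 30696, 85221, …
ICs: h(0) = 5, h′(0) = 42.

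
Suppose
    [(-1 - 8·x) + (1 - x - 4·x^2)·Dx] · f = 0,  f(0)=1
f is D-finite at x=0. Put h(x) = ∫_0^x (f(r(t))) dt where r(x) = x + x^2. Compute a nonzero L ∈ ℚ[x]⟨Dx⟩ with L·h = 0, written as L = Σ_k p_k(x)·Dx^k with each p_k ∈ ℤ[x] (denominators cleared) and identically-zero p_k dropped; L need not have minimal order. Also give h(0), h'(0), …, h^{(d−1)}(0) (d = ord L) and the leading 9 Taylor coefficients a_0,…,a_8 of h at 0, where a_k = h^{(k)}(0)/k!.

L = (1 + 10·x + 24·x^2 + 16·x^3)·Dx + (-1 + x + 5·x^2 + 8·x^3 + 4·x^4)·Dx^2  (order 2).
h: a_k = 0, 1, 1/2, 2, 19/4, 61/5, 104/3, 689/7, 2293/8, …
ICs: h(0) = 0, h′(0) = 1.

f: a_k = 1, 1, 5, 9, 29, 65, 181, 441, 1165, …
L₀ from L_f via x↦r, Dx↦r'^{-1}Dx.
∫: right-multiply L₀ by Dx.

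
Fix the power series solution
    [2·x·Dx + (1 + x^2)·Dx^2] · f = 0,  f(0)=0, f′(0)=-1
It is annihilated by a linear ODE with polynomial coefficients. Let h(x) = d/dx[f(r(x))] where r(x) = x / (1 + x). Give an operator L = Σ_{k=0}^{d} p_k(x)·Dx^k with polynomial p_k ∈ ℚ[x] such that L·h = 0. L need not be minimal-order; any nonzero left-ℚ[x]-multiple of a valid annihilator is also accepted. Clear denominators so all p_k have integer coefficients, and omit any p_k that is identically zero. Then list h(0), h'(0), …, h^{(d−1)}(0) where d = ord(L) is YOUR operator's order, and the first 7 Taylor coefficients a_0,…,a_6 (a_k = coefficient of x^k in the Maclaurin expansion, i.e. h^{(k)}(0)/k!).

f: a_k = 0, -1, 0, 1/3, 0, -1/5, 0, …
f∘r: x↦r, Dx↦Dx/r' in L_f ⇒ L₀.
Differentiate: ansatz ord ≤ ord L₀ ⇒ L.
L = (2 + 4·x) + (1 + 2·x + 2·x^2)·Dx  (order 1).
h: a_k = -1, 2, -2, 0, 4, -8, 8, …
ICs: h(0) = -1.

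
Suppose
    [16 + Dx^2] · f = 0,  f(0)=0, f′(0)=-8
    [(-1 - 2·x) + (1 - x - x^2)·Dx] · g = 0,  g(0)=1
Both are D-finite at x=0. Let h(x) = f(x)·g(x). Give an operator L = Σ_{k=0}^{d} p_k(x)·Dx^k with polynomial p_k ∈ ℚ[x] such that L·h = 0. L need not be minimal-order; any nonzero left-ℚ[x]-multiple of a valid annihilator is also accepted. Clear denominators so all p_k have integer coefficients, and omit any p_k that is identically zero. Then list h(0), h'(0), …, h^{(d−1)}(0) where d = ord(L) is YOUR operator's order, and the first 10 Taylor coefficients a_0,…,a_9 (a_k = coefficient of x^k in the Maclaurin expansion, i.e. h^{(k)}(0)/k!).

f: a_k = 0, -8, 0, 64/3, 0, -256/15, 0, 2048/315, 0, -4096/2835, …
g: a_k = 1, 1, 2, 3, 5, 8, 13, 21, 34, 55, …
Product ⇒ symmetric product L₀, ord ≤ 2.
L = (-14 + 16·x + 16·x^2) + (2 + 4·x)·Dx + (-1 + x + x^2)·Dx^2  (order 2).
h: a_k = 0, -8, -8, 16/3, -8/3, -72/5, -256/15, -7864/315, -2648/63, -194032/2835, …
ICs: h(0) = 0, h′(0) = -8.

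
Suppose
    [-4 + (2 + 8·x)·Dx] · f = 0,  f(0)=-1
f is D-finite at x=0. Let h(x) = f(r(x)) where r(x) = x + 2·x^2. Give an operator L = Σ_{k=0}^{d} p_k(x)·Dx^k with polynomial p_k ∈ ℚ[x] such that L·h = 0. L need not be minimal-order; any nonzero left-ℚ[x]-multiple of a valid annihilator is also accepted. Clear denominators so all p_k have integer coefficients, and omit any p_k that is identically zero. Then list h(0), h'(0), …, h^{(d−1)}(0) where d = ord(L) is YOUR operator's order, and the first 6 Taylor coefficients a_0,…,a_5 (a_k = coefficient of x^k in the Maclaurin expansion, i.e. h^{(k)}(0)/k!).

f: a_k = -1, -2, 2, -4, 10, -28, …
f∘r: x↦r, Dx↦Dx/r' in L_f ⇒ L₀.
L = (-2 - 8·x) + (1 + 4·x + 8·x^2)·Dx  (order 1).
h: a_k = -1, -2, -2, 4, -6, 4, …
ICs: h(0) = -1.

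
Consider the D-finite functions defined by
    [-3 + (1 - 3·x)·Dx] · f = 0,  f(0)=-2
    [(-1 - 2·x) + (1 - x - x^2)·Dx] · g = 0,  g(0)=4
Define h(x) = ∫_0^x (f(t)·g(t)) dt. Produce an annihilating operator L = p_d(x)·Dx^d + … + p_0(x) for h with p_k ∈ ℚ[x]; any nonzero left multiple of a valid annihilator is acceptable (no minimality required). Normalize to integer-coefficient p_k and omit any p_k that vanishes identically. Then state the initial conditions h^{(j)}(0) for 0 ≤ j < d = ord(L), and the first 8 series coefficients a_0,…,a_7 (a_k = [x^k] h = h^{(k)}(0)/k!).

L = (-4 + 4·x + 9·x^2)·Dx + (1 - 4·x + 2·x^2 + 3·x^3)·Dx^2  (order 2).
h: a_k = 0, -8, -16, -112/3, -90, -224, -1712/3, -10376/7, …
ICs: h(0) = 0, h′(0) = -8.

f: a_k = -2, -6, -18, -54, -162, -486, -1458, -4374, …
g: a_k = 4, 4, 8, 12, 20, 32, 52, 84, …
f·g: L₀ = L_f ⊗_s L_g, ord ≤ 1·1.
h=∫h₀ ⇒ L = L₀·Dx.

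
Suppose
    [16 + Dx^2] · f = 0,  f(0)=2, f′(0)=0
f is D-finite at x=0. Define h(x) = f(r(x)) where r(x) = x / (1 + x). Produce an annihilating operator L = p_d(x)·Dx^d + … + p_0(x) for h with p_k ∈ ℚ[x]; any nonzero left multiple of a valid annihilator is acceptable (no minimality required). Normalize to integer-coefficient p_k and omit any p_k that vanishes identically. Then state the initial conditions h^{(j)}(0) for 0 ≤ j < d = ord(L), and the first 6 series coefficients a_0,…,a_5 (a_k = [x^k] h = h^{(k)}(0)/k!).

L = 16 + (2 + 6·x + 6·x^2 + 2·x^3)·Dx + (1 + 4·x + 6·x^2 + 4·x^3 + x^4)·Dx^2  (order 2).
h: a_k = 2, 0, -16, 32, -80/3, -64/3, …
ICs: h(0) = 2, h′(0) = 0.

f: a_k = 2, 0, -16, 0, 64/3, 0, …
L₀ from L_f via x↦r, Dx↦r'^{-1}Dx.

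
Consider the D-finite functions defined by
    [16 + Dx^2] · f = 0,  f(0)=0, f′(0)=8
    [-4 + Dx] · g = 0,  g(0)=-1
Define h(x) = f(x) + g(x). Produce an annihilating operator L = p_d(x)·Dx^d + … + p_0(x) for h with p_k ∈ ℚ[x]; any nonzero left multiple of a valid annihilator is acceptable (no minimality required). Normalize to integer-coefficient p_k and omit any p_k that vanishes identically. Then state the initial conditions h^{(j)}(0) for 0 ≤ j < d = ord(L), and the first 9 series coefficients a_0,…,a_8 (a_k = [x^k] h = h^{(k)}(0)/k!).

f: a_k = 0, 8, 0, -64/3, 0, 256/15, 0, -2048/315, 0, …
g: a_k = -1, -4, -8, -32/3, -32/3, -128/15, -256/45, -1024/315, -512/315, …
f+g: L₀ = lclm(L_f,L_g), ord ≤ 2+1.
L = -64 + 16·Dx - 4·Dx^2 + Dx^3  (order 3).
h: a_k = -1, 4, -8, -32, -32/3, 128/15, -256/45, -1024/105, -512/315, …
ICs: h(0) = -1, h′(0) = 4, h′′(0) = -16.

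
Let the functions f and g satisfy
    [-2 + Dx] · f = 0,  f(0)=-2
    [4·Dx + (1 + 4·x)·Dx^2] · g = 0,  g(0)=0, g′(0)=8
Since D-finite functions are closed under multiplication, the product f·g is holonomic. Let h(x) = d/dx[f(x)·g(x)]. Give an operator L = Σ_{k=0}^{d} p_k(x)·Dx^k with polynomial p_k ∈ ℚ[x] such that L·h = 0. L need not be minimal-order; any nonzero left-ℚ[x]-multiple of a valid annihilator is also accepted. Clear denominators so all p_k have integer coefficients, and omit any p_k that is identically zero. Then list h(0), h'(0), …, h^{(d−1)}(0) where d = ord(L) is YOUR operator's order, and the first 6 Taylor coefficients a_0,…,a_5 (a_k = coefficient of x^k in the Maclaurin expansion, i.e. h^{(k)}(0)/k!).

f: a_k = -2, -4, -4, -8/3, -4/3, -8/15, …
g: a_k = 0, 8, -16, 128/3, -128, 2048/5, …
h₀=f·g: eliminate ⇒ L₀, order ≤ 1·2.
h=h₀': d/dx-closure on L₀ ⇒ L.
L = (20 - 32·x + 64·x^2) + (-8 + 16·x - 64·x^2)·Dx + (-1 + 16·x^2)·Dx^2  (order 2).
h: a_k = -16, 0, -160, 512, -6688/3, 27136/3, …
ICs: h(0) = -16, h′(0) = 0.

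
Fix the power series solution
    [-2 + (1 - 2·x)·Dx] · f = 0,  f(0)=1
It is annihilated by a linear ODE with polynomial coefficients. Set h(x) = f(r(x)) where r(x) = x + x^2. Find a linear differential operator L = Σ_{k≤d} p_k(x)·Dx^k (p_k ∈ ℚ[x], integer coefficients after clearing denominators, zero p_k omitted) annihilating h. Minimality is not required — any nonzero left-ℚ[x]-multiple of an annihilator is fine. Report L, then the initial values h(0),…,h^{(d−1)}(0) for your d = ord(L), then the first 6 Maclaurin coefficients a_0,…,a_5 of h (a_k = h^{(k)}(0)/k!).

f: a_k = 1, 2, 4, 8, 16, 32, …
f∘r: x↦r, Dx↦Dx/r' in L_f ⇒ L₀.
L = (2 + 4·x) + (-1 + 2·x + 2·x^2)·Dx  (order 1).
h: a_k = 1, 2, 6, 16, 44, 120, …
ICs: h(0) = 1.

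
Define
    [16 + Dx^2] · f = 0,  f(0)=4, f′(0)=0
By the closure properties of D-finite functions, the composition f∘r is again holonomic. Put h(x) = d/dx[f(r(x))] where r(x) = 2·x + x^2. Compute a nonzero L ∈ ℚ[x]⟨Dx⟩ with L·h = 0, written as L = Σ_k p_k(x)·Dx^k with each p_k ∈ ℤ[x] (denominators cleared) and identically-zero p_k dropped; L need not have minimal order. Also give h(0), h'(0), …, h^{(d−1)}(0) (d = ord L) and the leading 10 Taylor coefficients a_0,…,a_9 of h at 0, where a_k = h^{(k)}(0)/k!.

L = (67 + 256·x + 384·x^2 + 256·x^3 + 64·x^4) + (-3 - 3·x)·Dx + (1 + 2·x + x^2)·Dx^2  (order 2).
h: a_k = 0, -256, -384, 7808/3, 20480/3, -38912/15, -422912/15, -9460736/315, 950272/35, 258039808/2835, …
ICs: h(0) = 0, h′(0) = -256.

f: a_k = 4, 0, -32, 0, 128/3, 0, -1024/45, 0, 2048/315, 0, …
L₀ from L_f via x↦r, Dx↦r'^{-1}Dx.
Differentiate: ansatz ord ≤ ord L₀ ⇒ L.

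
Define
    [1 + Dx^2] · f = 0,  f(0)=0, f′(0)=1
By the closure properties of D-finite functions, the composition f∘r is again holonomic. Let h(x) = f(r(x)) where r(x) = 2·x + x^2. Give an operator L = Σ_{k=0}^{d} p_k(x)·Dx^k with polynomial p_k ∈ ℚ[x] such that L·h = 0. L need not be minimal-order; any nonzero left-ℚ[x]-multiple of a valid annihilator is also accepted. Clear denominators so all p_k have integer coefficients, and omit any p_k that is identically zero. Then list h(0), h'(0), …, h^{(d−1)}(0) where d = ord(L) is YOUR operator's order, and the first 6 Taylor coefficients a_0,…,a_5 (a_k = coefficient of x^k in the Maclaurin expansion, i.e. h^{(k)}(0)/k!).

f: a_k = 0, 1, 0, -1/6, 0, 1/120, …
h₀=f(r): pull back L_f along r ⇒ L₀.
L = (4 + 12·x + 12·x^2 + 4·x^3) - Dx + (1 + x)·Dx^2  (order 2).
h: a_k = 0, 2, 1, -4/3, -2, -11/15, …
ICs: h(0) = 0, h′(0) = 2.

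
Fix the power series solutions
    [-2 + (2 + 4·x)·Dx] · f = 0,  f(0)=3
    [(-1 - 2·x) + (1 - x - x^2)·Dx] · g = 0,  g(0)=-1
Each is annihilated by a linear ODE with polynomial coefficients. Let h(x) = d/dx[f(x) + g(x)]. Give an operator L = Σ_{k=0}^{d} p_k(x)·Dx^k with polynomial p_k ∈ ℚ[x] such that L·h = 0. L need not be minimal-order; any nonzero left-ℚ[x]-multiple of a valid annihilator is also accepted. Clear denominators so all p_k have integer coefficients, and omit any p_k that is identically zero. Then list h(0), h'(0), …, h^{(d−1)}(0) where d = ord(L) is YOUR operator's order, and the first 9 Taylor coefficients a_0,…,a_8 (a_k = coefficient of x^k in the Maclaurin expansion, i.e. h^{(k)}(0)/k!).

f: a_k = 3, 3, -3/2, 3/2, -15/8, 21/8, -63/16, 99/16, -1287/128, …
g: a_k = -1, -1, -2, -3, -5, -8, -13, -21, -34, …
h₀=f+g: left-lcm gives L₀, ord ≤ 2.
Differentiate: ansatz ord ≤ ord L₀ ⇒ L.
L = (-6 - 18·x - 24·x^2 - 12·x^3 - 6·x^4) + (-3 - 24·x - 63·x^2 - 72·x^3 - 45·x^4 - 18·x^5)·Dx + (1 + 4·x + 3·x^2 - 6·x^3 - 13·x^4 - 12·x^5 - 4·x^6)·Dx^2  (order 2).
h: a_k = 2, -7, -9/2, -55/2, -215/8, -813/8, -1659/16, -5639/16, -44055/128, …
ICs: h(0) = 2, h′(0) = -7.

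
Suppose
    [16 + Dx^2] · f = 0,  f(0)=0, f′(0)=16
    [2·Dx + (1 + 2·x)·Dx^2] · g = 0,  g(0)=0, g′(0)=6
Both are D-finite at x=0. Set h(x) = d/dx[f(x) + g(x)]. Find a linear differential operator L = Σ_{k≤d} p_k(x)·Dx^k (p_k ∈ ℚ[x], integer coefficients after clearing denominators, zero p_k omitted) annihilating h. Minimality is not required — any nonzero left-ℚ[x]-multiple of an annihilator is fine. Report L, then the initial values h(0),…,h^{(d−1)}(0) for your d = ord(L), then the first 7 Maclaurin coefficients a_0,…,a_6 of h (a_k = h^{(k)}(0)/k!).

f: a_k = 0, 16, 0, -128/3, 0, 512/15, 0, …
g: a_k = 0, 6, -6, 8, -12, 96/5, -32, …
Weyl lclm of L_f,L_g ⇒ L₀ (ord ≤ 4).
h₀' ⇒ L via d/dx closure of L₀.
L = (160 + 256·x + 256·x^2) + (48 + 224·x + 384·x^2 + 256·x^3)·Dx + (10 + 16·x + 16·x^2)·Dx^2 + (3 + 14·x + 24·x^2 + 16·x^3)·Dx^3  (order 3).
h: a_k = 22, -12, -104, -48, 800/3, -192, 13184/45, …
ICs: h(0) = 22, h′(0) = -12, h′′(0) = -208.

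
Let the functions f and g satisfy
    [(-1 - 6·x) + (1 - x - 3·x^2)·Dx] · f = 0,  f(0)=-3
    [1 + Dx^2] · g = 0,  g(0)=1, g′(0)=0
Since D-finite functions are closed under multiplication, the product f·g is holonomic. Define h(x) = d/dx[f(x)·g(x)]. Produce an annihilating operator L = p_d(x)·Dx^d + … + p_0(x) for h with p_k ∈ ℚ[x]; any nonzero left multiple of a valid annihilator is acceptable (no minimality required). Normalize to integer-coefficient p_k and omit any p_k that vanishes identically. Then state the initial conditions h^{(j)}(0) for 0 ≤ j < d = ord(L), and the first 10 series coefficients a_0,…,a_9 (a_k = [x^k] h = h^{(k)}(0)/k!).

f: a_k = -3, -3, -12, -21, -57, -120, -291, -651, -1524, -3477, …
g: a_k = 1, 0, -1/2, 0, 1/24, 0, -1/720, 0, 1/40320, 0, …
f·g: L₀ = L_f ⊗_s L_g, ord ≤ 1·2.
h₀' ⇒ L via d/dx closure of L₀.
L = (83 - 2·x - 5·x^2 + 6·x^3 + 9·x^4) + (16 + 98·x + 18·x^2 + 36·x^3)·Dx + (-5 + 4·x + 13·x^2 + 6·x^3 + 9·x^4)·Dx^2  (order 2).
h: a_k = -3, -21, -117/2, -409/2, -4385/8, -63119/40, -994343/240, -18558737/1680, -127268907/4480, -8828926199/120960, …
ICs: h(0) = -3, h′(0) = -21.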